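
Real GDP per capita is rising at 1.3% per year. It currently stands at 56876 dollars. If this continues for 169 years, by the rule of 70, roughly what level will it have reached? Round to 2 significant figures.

Doubling time ≈ 70/1.3 = 53.85 years.
169 years is 169/53.85 ≈ 3.14 doublings, a factor of 2^3.14 ≈ 8.82.
56876 × 8.82 ≈ 500000 dollars.

500000 dollars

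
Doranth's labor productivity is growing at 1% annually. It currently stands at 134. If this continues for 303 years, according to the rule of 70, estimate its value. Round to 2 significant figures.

around 2700

It doubles every 70/1 ≈ 70.00 years, so 303 years is 4.33 doublings.
2^4.33 ≈ 20.11; 134 × 20.11 ≈ 2700.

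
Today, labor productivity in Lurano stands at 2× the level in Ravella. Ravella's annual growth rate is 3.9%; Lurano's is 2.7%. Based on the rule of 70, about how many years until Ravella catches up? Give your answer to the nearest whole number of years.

58 years

The growth-rate gap is 3.9% − 2.7% = 1.2 percentage points.
So the ratio between them halves every 70/1.2 ≈ 58.33 years.
A 2× gap closes after 1 halving: 1 × 58.33 ≈ 58 years.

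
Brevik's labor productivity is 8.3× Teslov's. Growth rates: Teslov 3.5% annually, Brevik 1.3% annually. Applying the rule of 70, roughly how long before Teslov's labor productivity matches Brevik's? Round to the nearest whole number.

What matters is the difference: 2.2 pp.
Rule of 70 on the gap: the ratio halves every 70/2.2 ≈ 31.82 years.
An 8.3× gap takes log₂(8.3) ≈ 3.05 halvings to close: 3.05 × 31.82 ≈ 97 years.

roughly 97 years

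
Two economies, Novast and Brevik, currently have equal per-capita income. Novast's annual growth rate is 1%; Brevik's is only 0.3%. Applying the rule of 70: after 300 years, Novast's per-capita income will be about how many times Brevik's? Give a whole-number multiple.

about 8 times

Only the 0.7-point difference matters.
70/0.7 ≈ 100.00 years per doubling of the ratio; 300 years gives 3.00 doublings, so ≈ 8×.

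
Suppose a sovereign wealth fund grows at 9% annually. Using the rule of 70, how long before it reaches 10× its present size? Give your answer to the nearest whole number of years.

At 9% it doubles every 70/9 ≈ 7.78 years.
10× is log₂ 10 ≈ 3.32 doublings, so ≈ 3.32 × 7.78 = 26 years.

roughly 26 years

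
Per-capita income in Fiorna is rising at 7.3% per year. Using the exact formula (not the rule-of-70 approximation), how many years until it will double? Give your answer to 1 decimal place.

9.8 years

t = ln(2) / ln(1 + 0.073) = 0.6931 / 0.070458 ≈ 9.84.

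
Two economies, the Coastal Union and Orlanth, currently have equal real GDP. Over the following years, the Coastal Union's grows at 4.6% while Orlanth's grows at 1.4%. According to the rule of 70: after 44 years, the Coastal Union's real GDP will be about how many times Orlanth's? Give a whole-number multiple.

4 times

Only the 3.2-point difference matters.
70/3.2 ≈ 21.88 years per doubling of the ratio; 44 years gives 2.01 doublings, so ≈ 4×.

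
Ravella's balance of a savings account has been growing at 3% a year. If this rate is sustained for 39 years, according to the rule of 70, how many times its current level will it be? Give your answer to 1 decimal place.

≈ 3.2 times

Doubling time ≈ 70/3 = 23.33 years.
39 years / 23.33 ≈ 1.67 doublings → factor 2^1.67 ≈ 3.2.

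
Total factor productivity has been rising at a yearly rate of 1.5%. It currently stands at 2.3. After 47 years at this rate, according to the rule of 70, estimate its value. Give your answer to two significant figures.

about 4.6

Doubling time ≈ 70/1.5 = 46.67 years.
47 years is 47/46.67 ≈ 1.01 doublings, a factor of 2^1.01 ≈ 2.01.
2.3 × 2.01 ≈ 4.6.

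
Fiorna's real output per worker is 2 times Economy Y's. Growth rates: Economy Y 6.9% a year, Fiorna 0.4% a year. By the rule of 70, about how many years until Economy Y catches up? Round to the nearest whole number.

≈ 11 years

Economy Y gains on Fiorna at 6.9% − 0.4% = 6.5 points a year.
At that relative rate the gap halves every 70/6.5 ≈ 10.77 years.
A 2 times gap closes after 1 halving: 1 × 10.77 ≈ 11 years.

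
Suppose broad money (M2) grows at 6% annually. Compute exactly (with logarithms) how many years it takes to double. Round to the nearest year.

t = ln(2) / ln(1 + 0.06) = 0.6931 / 0.058269 ≈ 11.89.
≈ 12 years.

12 years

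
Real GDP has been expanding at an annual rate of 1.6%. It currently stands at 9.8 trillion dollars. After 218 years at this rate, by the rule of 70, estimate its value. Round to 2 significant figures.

approximately 310 trillion dollars

It doubles every 70/1.6 ≈ 43.75 years, so 218 years is 4.98 doublings.
2^4.98 ≈ 31.56; 9.8 × 31.56 ≈ 310 trillion dollars.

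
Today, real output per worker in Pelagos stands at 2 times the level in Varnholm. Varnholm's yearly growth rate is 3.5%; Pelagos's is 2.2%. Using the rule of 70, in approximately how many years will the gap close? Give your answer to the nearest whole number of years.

roughly 54 years

The growth-rate gap is 3.5% − 2.2% = 1.3 percentage points.
So the ratio between them halves every 70/1.3 ≈ 53.85 years.
A 2 times gap closes after 1 halving: 1 × 53.85 ≈ 54 years.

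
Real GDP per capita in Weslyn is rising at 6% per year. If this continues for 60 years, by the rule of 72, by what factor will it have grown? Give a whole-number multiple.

about 32 times

72/6 ≈ 12.00 years per doubling.
60 years fits 5 doublings: 2^5 = 32.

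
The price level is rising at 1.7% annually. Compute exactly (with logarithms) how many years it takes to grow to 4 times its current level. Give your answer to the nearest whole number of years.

82 years

t = ln(4) / ln(1 + 0.017) = 1.3863 / 0.016857 ≈ 82.24.
≈ 82 years.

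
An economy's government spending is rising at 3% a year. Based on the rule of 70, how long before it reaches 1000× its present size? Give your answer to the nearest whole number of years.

approximately 233 years

Doubling time ≈ 70/3 = 23.33 years.
Reaching 1000× takes log₂(1000) ≈ 9.97 doublings.
9.97 × 23.33 ≈ 233 years.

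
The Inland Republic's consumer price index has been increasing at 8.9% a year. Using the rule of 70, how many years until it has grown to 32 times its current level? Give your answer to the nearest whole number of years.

approximately 39 years

Doubling time ≈ 70/8.9 = 7.87 years.
32× is 5 doublings, so 5 × 7.87 ≈ 39 years.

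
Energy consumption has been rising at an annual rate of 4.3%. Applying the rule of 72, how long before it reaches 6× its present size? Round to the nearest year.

At 4.3% it doubles every 72/4.3 ≈ 16.74 years.
Reaching 6× takes log₂(6) ≈ 2.58 doublings.
2.58 × 16.74 ≈ 43 years.

about 43 years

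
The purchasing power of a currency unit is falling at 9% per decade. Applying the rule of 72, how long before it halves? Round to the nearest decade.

around 8 decades

Halving time ≈ 72 / 9 = 8.00 → 8 decades.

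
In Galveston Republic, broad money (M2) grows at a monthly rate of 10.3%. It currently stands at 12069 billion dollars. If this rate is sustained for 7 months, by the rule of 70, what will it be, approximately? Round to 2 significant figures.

25000 billion dollars

It doubles every 70/10.3 ≈ 6.80 months, so 7 months is 1.03 doublings.
2^1.03 ≈ 2.04; 12069 × 2.04 ≈ 25000 billion dollars.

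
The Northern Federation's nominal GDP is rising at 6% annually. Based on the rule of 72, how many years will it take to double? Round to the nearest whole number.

At 6%, doubling takes about 72/6 = 12.00 years.

around 12 years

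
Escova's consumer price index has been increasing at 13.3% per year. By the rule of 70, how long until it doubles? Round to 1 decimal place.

5.3 years

70/13.3 ≈ 5.26, so it doubles roughly every 5.3 years.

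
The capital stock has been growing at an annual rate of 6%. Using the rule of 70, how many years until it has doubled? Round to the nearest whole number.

around 12 years

70/6 ≈ 11.67, so it doubles roughly every 12 years.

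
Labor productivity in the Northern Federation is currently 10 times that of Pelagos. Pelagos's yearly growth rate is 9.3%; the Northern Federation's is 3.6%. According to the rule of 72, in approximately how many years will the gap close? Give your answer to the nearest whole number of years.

about 42 years

The growth-rate gap is 9.3% − 3.6% = 5.7 percentage points.
So the ratio between them halves every 72/5.7 ≈ 12.63 years.
A 10 times gap takes log₂(10) ≈ 3.32 halvings to close: 3.32 × 12.63 ≈ 42 years.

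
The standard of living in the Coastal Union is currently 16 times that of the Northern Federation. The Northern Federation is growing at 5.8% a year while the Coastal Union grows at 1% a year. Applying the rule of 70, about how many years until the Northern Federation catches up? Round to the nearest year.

the Northern Federation gains on the Coastal Union at 5.8% − 1% = 4.8 points a year.
At that relative rate the gap halves every 70/4.8 ≈ 14.58 years.
A 16 times gap closes after 4 halvings: 4 × 14.58 ≈ 58 years.

≈ 58 years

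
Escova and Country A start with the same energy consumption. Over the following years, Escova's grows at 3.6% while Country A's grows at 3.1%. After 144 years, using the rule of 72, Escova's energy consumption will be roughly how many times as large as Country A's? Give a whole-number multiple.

Escova pulls ahead at 0.5 pp per year, so the ratio doubles every 72/0.5 ≈ 144.00 years.
In 144 years that's 1.00 doublings: 2^1.00 ≈ 2.

approximately 2 times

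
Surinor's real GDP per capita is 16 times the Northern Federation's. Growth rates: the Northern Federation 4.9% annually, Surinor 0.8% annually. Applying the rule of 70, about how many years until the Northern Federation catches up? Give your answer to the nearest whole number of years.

The growth-rate gap is 4.9% − 0.8% = 4.1 percentage points.
So the ratio between them halves every 70/4.1 ≈ 17.07 years.
A 16 times gap closes after 4 halvings: 4 × 17.07 ≈ 68 years.

68 years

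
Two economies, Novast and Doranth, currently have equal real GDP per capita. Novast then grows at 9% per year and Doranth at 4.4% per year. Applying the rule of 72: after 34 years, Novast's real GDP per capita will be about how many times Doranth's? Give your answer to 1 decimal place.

Novast pulls ahead at 4.6 pp per year, so the ratio doubles every 72/4.6 ≈ 15.65 years.
In 34 years that's 2.17 doublings: 2^2.17 ≈ 4.5.

around 4.5 times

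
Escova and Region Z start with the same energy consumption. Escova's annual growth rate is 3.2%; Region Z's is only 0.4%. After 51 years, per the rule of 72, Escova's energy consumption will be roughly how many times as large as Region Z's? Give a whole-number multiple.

4 times

Escova pulls ahead at 2.8 pp per year, so the ratio doubles every 72/2.8 ≈ 25.71 years.
In 51 years that's 1.98 doublings: 2^1.98 ≈ 4.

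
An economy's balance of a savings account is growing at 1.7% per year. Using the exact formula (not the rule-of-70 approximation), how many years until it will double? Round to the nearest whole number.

t = ln(2) / ln(1 + 0.017) = 0.6931 / 0.016857 ≈ 41.12.
≈ 41 years.

41 years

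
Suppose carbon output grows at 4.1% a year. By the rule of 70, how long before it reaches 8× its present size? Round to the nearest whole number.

roughly 51 years

Doubling time ≈ 70/4.1 = 17.07 years.
8× is 3 doublings, so 3 × 17.07 ≈ 51 years.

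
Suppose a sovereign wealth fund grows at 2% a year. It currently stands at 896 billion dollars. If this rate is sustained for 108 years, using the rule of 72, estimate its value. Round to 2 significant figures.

Doubling time ≈ 72/2 = 36.00 years.
108 years is 108/36.00 ≈ 3.00 doublings, a factor of 2^3.00 ≈ 8.00.
896 × 8.00 ≈ 7200 billion dollars.

7200 billion dollars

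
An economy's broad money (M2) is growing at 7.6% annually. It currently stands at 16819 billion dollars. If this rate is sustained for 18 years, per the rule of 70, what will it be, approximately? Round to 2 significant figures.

It doubles every 70/7.6 ≈ 9.21 years, so 18 years is 1.95 doublings.
2^1.95 ≈ 3.86; 16819 × 3.86 ≈ 65000 billion dollars.

roughly 65000 billion dollars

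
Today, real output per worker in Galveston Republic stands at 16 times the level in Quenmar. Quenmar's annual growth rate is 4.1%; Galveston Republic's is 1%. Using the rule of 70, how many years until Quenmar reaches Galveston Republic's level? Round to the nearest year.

roughly 90 years

The growth-rate gap is 4.1% − 1% = 3.1 percentage points.
So the ratio between them halves every 70/3.1 ≈ 22.58 years.
A 16 times gap closes after 4 halvings: 4 × 22.58 ≈ 90 years.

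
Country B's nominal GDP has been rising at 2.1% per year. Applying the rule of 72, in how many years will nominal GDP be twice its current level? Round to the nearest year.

roughly 34 years

At 2.1%, doubling takes about 72/2.1 = 34.29 years.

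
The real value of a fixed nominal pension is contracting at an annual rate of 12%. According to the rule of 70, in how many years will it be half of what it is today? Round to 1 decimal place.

Halving time ≈ 70 / 12 = 5.83 → 5.8 years.

around 5.8 years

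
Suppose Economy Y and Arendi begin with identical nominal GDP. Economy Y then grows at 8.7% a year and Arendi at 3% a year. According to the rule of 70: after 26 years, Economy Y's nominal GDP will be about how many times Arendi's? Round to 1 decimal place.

approximately 4.3 times

Only the 5.7-point difference matters.
70/5.7 ≈ 12.28 years per doubling of the ratio; 26 years gives 2.12 doublings, so ≈ 4.3×.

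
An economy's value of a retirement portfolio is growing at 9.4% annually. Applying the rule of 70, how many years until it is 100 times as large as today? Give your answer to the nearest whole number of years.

49 years

Doubling time ≈ 70/9.4 = 7.45 years.
Reaching 100× takes log₂(100) ≈ 6.64 doublings.
6.64 × 7.45 ≈ 49 years.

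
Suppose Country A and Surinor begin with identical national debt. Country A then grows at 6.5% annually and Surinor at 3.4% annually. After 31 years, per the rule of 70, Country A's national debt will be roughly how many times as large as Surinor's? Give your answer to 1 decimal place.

approximately 2.6 times

Only the 3.1-point difference matters.
70/3.1 ≈ 22.58 years per doubling of the ratio; 31 years gives 1.37 doublings, so ≈ 2.6×.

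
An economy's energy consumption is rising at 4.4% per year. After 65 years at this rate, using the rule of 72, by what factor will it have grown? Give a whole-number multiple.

At 4.4% one doubling takes ≈ 16.36 years; 65 years is 4 of them, so ×16.

approximately 16 times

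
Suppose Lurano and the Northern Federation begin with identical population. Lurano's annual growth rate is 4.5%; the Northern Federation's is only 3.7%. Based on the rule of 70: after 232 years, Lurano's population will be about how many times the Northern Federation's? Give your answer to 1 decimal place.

Only the 0.8-point difference matters.
70/0.8 ≈ 87.50 years per doubling of the ratio; 232 years gives 2.65 doublings, so ≈ 6.3×.

about 6.3 times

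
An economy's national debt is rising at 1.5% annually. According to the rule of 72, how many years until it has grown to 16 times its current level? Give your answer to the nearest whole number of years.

One doubling takes 72/1.5 = 48.00 years.
Getting to 16× needs 4 doublings: 4 × 48.00 ≈ 192 years.

about 192 years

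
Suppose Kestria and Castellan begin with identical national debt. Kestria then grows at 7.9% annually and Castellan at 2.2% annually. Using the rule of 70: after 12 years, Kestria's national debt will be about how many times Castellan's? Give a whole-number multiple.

Kestria pulls ahead at 5.7 pp per year, so the ratio doubles every 70/5.7 ≈ 12.28 years.
In 12 years that's 0.98 doublings: 2^0.98 ≈ 2.

around 2 times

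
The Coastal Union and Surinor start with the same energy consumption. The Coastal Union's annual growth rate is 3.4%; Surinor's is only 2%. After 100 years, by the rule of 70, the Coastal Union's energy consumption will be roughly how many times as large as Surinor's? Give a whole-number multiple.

Only the 1.4-point difference matters.
70/1.4 ≈ 50.00 years per doubling of the ratio; 100 years gives 2.00 doublings, so ≈ 4×.

4 times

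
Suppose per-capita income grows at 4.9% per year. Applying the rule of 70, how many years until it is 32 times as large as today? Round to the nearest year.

around 71 years

At 4.9% it doubles every 70/4.9 ≈ 14.29 years.
Getting to 32× needs 5 doublings: 5 × 14.29 ≈ 71 years.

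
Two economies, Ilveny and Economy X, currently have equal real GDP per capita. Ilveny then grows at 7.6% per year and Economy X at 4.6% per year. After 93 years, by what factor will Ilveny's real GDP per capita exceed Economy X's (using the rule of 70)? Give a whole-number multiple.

Only the 3-point difference matters.
70/3 ≈ 23.33 years per doubling of the ratio; 93 years gives 3.99 doublings, so ≈ 16×.

16 times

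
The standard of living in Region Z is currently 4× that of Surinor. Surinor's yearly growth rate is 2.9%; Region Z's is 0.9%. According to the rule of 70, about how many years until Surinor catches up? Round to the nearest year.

The growth-rate gap is 2.9% − 0.9% = 2 percentage points.
So the ratio between them halves every 70/2 ≈ 35.00 years.
A 4× gap closes after 2 halvings: 2 × 35.00 ≈ 70 years.

approximately 70 years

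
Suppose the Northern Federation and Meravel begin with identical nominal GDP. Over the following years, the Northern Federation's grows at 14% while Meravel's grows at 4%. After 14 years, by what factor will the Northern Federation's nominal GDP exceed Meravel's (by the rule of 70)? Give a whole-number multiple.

the Northern Federation pulls ahead at 10 pp per year, so the ratio doubles every 70/10 ≈ 7.00 years.
In 14 years that's 2.00 doublings: 2^2.00 ≈ 4.

about 4 times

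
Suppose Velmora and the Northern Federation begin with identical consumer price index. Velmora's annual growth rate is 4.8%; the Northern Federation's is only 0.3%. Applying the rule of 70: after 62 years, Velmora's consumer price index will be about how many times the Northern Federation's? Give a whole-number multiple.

Only the 4.5-point difference matters.
70/4.5 ≈ 15.56 years per doubling of the ratio; 62 years gives 3.98 doublings, so ≈ 16×.

≈ 16 times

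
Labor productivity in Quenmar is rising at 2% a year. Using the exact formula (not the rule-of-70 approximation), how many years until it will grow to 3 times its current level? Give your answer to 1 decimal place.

t = ln(3) / ln(1 + 0.02) = 1.0986 / 0.019803 ≈ 55.48.

55.5 years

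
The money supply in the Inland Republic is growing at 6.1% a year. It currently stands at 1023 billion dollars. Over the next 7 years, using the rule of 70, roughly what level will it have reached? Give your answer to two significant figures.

It doubles every 70/6.1 ≈ 11.48 years, so 7 years is 0.61 doublings.
2^0.61 ≈ 1.53; 1023 × 1.53 ≈ 1600 billion dollars.

roughly 1600 billion dollars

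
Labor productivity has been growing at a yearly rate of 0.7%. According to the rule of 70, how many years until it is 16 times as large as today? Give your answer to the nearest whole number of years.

One doubling takes 70/0.7 = 100.00 years.
16 = 2^4, so 4 doublings → 400 years.

≈ 400 years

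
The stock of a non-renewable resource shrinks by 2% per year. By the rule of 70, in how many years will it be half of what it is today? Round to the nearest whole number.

roughly 35 years

Halving time ≈ 70 / 2 = 35.00 → 35 years.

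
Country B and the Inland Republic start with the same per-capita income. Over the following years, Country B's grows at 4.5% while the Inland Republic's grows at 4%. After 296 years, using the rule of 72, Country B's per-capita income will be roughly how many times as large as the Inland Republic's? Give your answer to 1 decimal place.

Rate gap = 4.5% − 4% = 0.5 points.
The ratio doubles every 72/0.5 ≈ 144.00 years.
296/144.00 ≈ 2.06 doublings → ratio ≈ 2^2.06 ≈ 4.2.

≈ 4.2 times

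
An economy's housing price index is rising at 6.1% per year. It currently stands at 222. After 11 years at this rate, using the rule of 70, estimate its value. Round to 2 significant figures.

It doubles every 70/6.1 ≈ 11.48 years, so 11 years is 0.96 doublings.
2^0.96 ≈ 1.95; 222 × 1.95 ≈ 430.

≈ 430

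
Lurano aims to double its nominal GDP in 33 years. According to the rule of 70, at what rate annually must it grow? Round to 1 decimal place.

2.1%

70 / 33 ≈ 2.12, so about 2.1% annually.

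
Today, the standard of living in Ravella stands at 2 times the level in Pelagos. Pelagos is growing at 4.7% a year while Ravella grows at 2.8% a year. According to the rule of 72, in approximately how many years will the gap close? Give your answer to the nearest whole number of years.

Pelagos gains on Ravella at 4.7% − 2.8% = 1.9 points a year.
At that relative rate the gap halves every 72/1.9 ≈ 37.89 years.
A 2 times gap closes after 1 halving: 1 × 37.89 ≈ 38 years.

≈ 38 years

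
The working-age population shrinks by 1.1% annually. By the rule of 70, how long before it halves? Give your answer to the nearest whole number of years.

Falling at 1.1%, it halves about every 70/1.1 = 63.64 years.

approximately 64 years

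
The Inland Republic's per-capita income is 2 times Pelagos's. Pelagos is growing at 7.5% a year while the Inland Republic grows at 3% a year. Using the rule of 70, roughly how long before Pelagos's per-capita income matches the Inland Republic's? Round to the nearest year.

Pelagos gains on the Inland Republic at 7.5% − 3% = 4.5 points a year.
At that relative rate the gap halves every 70/4.5 ≈ 15.56 years.
A 2 times gap closes after 1 halving: 1 × 15.56 ≈ 16 years.

approximately 16 years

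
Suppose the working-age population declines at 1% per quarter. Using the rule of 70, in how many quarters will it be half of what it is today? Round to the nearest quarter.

approximately 70 quarters

The rule works in reverse for decay: 70/1 ≈ 70.00 quarters to halve.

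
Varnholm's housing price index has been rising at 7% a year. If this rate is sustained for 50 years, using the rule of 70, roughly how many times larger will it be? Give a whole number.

≈ 32 times

At 7% one doubling takes ≈ 10.00 years; 50 years is 5 of them, so ×32.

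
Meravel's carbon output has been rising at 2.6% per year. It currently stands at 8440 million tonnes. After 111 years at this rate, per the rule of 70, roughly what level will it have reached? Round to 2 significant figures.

Doubling time ≈ 70/2.6 = 26.92 years.
111 years is 111/26.92 ≈ 4.12 doublings, a factor of 2^4.12 ≈ 17.39.
8440 × 17.39 ≈ 150000 million tonnes.

roughly 150000 million tonnes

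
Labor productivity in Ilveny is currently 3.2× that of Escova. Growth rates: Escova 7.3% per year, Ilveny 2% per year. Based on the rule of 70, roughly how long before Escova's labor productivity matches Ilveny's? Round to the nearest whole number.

Escova gains on Ilveny at 7.3% − 2% = 5.3 points a year.
At that relative rate the gap halves every 70/5.3 ≈ 13.21 years.
A 3.2× gap takes log₂(3.2) ≈ 1.68 halvings to close: 1.68 × 13.21 ≈ 22 years.

approximately 22 years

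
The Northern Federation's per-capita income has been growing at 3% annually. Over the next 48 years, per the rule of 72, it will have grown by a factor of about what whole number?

At 3% one doubling takes ≈ 24.00 years; 48 years is 2 of them, so ×4.

≈ 4 times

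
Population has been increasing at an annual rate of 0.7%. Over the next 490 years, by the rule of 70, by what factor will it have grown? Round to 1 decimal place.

about 29.9 times

Doubles every ≈ 100.00 years (70/0.7).
490 years is 4.90 doublings; 2^4.90 ≈ 29.9×.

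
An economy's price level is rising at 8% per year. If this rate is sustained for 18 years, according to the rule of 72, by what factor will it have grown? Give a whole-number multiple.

Doubling time ≈ 72/8 = 9.00 years.
18/9.00 ≈ 2 doublings, so about 2^2 = 4×.

around 4 times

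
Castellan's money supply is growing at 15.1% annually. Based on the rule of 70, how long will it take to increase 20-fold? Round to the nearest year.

Doubling time ≈ 70/15.1 = 4.64 years.
Reaching 20× takes log₂(20) ≈ 4.32 doublings.
4.32 × 4.64 ≈ 20 years.

20 years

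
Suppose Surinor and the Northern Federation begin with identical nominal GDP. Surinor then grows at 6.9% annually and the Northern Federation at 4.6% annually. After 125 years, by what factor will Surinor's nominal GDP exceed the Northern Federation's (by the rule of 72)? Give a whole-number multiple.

approximately 16 times

Rate gap = 6.9% − 4.6% = 2.3 points.
The ratio doubles every 72/2.3 ≈ 31.30 years.
125/31.30 ≈ 3.99 doublings → ratio ≈ 2^3.99 ≈ 16.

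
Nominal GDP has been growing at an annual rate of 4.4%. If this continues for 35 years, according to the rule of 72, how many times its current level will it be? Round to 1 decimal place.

Doubles every ≈ 16.36 years (72/4.4).
35 years is 2.14 doublings; 2^2.14 ≈ 4.4×.

4.4 times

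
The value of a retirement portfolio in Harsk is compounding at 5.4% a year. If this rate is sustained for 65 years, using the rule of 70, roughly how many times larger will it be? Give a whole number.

70/5.4 ≈ 12.96 years per doubling.
65 years fits 5 doublings: 2^5 = 32.

≈ 32 times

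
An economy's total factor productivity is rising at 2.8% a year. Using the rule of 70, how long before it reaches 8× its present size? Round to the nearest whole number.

roughly 75 years

Doubling time ≈ 70/2.8 = 25.00 years.
Getting to 8× needs 3 doublings: 3 × 25.00 ≈ 75 years.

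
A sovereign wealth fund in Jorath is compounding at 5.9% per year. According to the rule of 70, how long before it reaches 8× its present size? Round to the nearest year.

approximately 36 years

One doubling takes 70/5.9 = 11.86 years.
8× is 3 doublings, so 3 × 11.86 ≈ 36 years.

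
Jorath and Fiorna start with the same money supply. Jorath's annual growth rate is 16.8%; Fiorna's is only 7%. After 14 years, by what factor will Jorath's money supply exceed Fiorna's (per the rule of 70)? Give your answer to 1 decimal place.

3.9 times

Rate gap = 16.8% − 7% = 9.8 points.
The ratio doubles every 70/9.8 ≈ 7.14 years.
14/7.14 ≈ 1.96 doublings → ratio ≈ 2^1.96 ≈ 3.9.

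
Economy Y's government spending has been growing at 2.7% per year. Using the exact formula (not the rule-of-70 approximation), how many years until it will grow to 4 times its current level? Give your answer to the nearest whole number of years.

t = ln(4) / ln(1 + 0.027) = 1.3863 / 0.026642 ≈ 52.03.
≈ 52 years.

52 years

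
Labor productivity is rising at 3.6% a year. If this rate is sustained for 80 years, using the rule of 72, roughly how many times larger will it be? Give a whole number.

At 3.6% one doubling takes ≈ 20.00 years; 80 years is 4 of them, so ×16.

≈ 16 times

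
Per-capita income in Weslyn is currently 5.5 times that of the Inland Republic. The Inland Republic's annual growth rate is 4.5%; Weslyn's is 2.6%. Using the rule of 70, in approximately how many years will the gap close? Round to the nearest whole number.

approximately 91 years

The growth-rate gap is 4.5% − 2.6% = 1.9 percentage points.
So the ratio between them halves every 70/1.9 ≈ 36.84 years.
A 5.5 times gap takes log₂(5.5) ≈ 2.46 halvings to close: 2.46 × 36.84 ≈ 91 years.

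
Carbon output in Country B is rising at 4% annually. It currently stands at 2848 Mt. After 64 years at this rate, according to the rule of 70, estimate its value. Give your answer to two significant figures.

around 36000 Mt

It doubles every 70/4 ≈ 17.50 years, so 64 years is 3.66 doublings.
2^3.66 ≈ 12.64; 2848 × 12.64 ≈ 36000 Mt.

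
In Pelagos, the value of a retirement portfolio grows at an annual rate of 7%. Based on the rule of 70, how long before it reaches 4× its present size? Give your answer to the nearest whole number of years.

One doubling takes 70/7 = 10.00 years.
4 = 2^2, so 2 doublings → 20 years.

approximately 20 years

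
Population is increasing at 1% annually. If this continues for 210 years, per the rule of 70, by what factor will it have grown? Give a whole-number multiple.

At 1% one doubling takes ≈ 70.00 years; 210 years is 3 of them, so ×8.

≈ 8 times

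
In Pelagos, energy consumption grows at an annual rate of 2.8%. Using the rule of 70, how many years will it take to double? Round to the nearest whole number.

70/2.8 ≈ 25.00, so it doubles roughly every 25 years.

approximately 25 years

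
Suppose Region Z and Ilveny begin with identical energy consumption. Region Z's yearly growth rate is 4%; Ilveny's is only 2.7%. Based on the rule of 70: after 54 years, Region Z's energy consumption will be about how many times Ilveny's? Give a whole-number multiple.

approximately 2 times

Region Z pulls ahead at 1.3 pp per year, so the ratio doubles every 70/1.3 ≈ 53.85 years.
In 54 years that's 1.00 doublings: 2^1.00 ≈ 2.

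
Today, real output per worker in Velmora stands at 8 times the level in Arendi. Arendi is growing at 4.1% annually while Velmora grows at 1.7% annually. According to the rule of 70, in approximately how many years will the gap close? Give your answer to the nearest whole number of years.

What matters is the difference: 2.4 pp.
Rule of 70 on the gap: the ratio halves every 70/2.4 ≈ 29.17 years.
An 8 times gap closes after 3 halvings: 3 × 29.17 ≈ 88 years.

88 years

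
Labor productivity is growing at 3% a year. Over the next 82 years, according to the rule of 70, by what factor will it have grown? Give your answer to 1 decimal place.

around 11.4 times

Doubles every ≈ 23.33 years (70/3).
82 years is 3.51 doublings; 2^3.51 ≈ 11.4×.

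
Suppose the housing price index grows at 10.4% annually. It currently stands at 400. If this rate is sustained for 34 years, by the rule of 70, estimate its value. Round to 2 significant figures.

roughly 13000

Doubling time ≈ 70/10.4 = 6.73 years.
34 years is 34/6.73 ≈ 5.05 doublings, a factor of 2^5.05 ≈ 33.13.
400 × 33.13 ≈ 13000.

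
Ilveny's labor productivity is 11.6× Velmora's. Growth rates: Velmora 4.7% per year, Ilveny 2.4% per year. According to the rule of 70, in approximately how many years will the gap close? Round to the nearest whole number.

108 years

What matters is the difference: 2.3 pp.
Rule of 70 on the gap: the ratio halves every 70/2.3 ≈ 30.43 years.
An 11.6× gap takes log₂(11.6) ≈ 3.54 halvings to close: 3.54 × 30.43 ≈ 108 years.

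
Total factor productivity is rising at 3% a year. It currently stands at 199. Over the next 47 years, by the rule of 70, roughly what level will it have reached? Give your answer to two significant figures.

≈ 800

It doubles every 70/3 ≈ 23.33 years, so 47 years is 2.01 doublings.
2^2.01 ≈ 4.03; 199 × 4.03 ≈ 800.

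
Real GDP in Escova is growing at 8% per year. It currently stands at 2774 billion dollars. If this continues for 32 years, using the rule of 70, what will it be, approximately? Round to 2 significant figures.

It doubles every 70/8 ≈ 8.75 years, so 32 years is 3.66 doublings.
2^3.66 ≈ 12.64; 2774 × 12.64 ≈ 35000 billion dollars.

≈ 35000 billion dollars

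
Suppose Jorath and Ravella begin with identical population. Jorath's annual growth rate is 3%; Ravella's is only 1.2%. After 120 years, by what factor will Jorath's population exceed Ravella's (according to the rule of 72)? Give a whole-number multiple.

8 times

Jorath pulls ahead at 1.8 pp per year, so the ratio doubles every 72/1.8 ≈ 40.00 years.
In 120 years that's 3.00 doublings: 2^3.00 ≈ 8.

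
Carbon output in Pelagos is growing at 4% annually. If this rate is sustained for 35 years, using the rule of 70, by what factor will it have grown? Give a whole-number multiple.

Doubling time ≈ 70/4 = 17.50 years.
35/17.50 ≈ 2 doublings, so about 2^2 = 4×.

around 4 times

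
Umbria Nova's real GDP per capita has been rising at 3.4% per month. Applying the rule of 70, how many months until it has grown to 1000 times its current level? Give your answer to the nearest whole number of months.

roughly 205 months

One doubling takes 70/3.4 = 20.59 months.
1000× is log₂ 1000 ≈ 9.97 doublings, so ≈ 9.97 × 20.59 = 205 months.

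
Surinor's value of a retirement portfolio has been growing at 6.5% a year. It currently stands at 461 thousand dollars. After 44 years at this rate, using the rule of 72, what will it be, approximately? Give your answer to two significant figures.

Doubling time ≈ 72/6.5 = 11.08 years.
44 years is 44/11.08 ≈ 3.97 doublings, a factor of 2^3.97 ≈ 15.67.
461 × 15.67 ≈ 7200 thousand dollars.

about 7200 thousand dollars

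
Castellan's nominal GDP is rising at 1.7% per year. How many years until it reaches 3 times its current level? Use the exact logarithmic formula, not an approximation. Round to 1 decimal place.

65.2 years

t = ln(3) / ln(1 + 0.017) = 1.0986 / 0.016857 ≈ 65.17.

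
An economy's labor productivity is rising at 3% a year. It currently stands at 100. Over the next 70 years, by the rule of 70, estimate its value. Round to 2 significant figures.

800

Doubling time ≈ 70/3 = 23.33 years.
70 years is 70/23.33 ≈ 3.00 doublings, a factor of 2^3.00 ≈ 8.00.
100 × 8.00 ≈ 800.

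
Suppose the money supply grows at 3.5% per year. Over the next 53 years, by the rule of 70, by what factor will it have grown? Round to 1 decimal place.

roughly 6.3 times

Doubles every ≈ 20.00 years (70/3.5).
53 years is 2.65 doublings; 2^2.65 ≈ 6.3×.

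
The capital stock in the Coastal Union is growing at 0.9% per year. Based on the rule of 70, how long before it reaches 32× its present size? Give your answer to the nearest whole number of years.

One doubling takes 70/0.9 = 77.78 years.
Getting to 32× needs 5 doublings: 5 × 77.78 ≈ 389 years.

roughly 389 years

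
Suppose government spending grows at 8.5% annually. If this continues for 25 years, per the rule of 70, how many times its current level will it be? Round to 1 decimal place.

Doubles every ≈ 8.24 years (70/8.5).
25 years is 3.03 doublings; 2^3.03 ≈ 8.2×.

around 8.2 times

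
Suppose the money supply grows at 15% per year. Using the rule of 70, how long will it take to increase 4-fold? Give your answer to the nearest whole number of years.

Doubling time ≈ 70/15 = 4.67 years.
4 = 2^2, so 2 doublings → 9 years.

roughly 9 years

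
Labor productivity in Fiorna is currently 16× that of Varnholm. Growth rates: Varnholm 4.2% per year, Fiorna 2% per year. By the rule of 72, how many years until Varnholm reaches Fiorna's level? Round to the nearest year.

about 131 years

The growth-rate gap is 4.2% − 2% = 2.2 percentage points.
So the ratio between them halves every 72/2.2 ≈ 32.73 years.
A 16× gap closes after 4 halvings: 4 × 32.73 ≈ 131 years.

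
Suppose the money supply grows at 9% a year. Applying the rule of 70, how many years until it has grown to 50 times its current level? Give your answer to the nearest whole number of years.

44 years

One doubling takes 70/9 = 7.78 years.
50× is log₂ 50 ≈ 5.64 doublings, so ≈ 5.64 × 7.78 = 44 years.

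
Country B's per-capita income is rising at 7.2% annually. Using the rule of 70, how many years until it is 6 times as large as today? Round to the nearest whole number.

At 7.2% it doubles every 70/7.2 ≈ 9.72 years.
Reaching 6× takes log₂(6) ≈ 2.58 doublings.
2.58 × 9.72 ≈ 25 years.

roughly 25 years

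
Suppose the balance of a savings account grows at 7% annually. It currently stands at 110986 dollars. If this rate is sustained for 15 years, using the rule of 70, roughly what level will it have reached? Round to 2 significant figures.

approximately 310000 dollars

It doubles every 70/7 ≈ 10.00 years, so 15 years is 1.50 doublings.
2^1.50 ≈ 2.83; 110986 × 2.83 ≈ 310000 dollars.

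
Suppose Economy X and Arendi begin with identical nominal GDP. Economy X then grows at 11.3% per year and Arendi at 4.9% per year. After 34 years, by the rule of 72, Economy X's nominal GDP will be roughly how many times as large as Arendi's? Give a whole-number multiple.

Economy X pulls ahead at 6.4 pp per year, so the ratio doubles every 72/6.4 ≈ 11.25 years.
In 34 years that's 3.02 doublings: 2^3.02 ≈ 8.

approximately 8 times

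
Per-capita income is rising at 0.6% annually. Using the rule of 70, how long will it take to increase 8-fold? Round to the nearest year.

around 350 years

At 0.6% it doubles every 70/0.6 ≈ 116.67 years.
8 = 2^3, so 3 doublings → 350 years.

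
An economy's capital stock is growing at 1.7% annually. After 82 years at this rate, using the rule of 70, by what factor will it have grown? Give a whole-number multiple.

70/1.7 ≈ 41.18 years per doubling.
82 years fits 2 doublings: 2^2 = 4.

about 4 times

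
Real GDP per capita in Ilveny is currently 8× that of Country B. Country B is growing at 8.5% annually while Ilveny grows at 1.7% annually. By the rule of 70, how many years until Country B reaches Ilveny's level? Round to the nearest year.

31 years

Country B gains on Ilveny at 8.5% − 1.7% = 6.8 points a year.
At that relative rate the gap halves every 70/6.8 ≈ 10.29 years.
An 8× gap closes after 3 halvings: 3 × 10.29 ≈ 31 years.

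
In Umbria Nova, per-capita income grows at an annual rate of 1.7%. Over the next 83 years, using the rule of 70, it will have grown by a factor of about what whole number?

At 1.7% one doubling takes ≈ 41.18 years; 83 years is 2 of them, so ×4.

around 4 times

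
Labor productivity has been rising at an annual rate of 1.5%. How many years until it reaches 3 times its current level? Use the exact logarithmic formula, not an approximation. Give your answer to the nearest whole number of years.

74 years

t = ln(3) / ln(1 + 0.015) = 1.0986 / 0.014889 ≈ 73.79.
≈ 74 years.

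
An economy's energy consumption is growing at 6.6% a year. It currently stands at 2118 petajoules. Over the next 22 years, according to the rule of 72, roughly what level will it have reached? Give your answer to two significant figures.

It doubles every 72/6.6 ≈ 10.91 years, so 22 years is 2.02 doublings.
2^2.02 ≈ 4.06; 2118 × 4.06 ≈ 8600 petajoules.

8600 petajoules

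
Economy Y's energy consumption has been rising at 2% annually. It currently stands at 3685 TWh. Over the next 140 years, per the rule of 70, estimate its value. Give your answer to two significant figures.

roughly 59000 TWh

Doubling time ≈ 70/2 = 35.00 years.
140 years is 140/35.00 ≈ 4.00 doublings, a factor of 2^4.00 ≈ 16.00.
3685 × 16.00 ≈ 59000 TWh.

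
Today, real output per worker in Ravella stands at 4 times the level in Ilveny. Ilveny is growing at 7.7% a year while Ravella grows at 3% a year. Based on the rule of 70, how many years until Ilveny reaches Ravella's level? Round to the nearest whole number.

approximately 30 years

The growth-rate gap is 7.7% − 3% = 4.7 percentage points.
So the ratio between them halves every 70/4.7 ≈ 14.89 years.
A 4 times gap closes after 2 halvings: 2 × 14.89 ≈ 30 years.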